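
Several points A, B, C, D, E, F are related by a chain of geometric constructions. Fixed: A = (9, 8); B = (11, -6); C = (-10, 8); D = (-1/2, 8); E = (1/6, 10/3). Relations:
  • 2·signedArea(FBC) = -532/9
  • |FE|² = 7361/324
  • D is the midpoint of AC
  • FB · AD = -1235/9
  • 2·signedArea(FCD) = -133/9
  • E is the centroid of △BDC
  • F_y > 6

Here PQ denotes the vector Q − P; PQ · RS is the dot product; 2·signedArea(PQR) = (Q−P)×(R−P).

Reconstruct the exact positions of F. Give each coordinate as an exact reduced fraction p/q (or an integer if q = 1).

1. F_x = -31/9  [2·signedArea(FCD) = -133/9 ∩ FB · AD = -1235/9]
2. F_y = 58/9  [2·signedArea(FCD) = -133/9 ∩ FB · AD = -1235/9]
   → F = (-31/9, 58/9)

F = (-31/9, 58/9)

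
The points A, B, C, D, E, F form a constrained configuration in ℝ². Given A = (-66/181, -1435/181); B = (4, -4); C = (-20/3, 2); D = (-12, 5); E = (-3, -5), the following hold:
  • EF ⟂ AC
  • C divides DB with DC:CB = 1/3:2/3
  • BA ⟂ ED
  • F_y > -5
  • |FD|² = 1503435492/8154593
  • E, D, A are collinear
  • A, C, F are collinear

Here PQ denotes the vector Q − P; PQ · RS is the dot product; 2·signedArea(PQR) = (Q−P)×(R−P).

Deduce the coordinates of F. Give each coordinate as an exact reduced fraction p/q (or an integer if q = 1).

1. F_x = -99746778/40772965  [A, C, F are collinear ∩ EF ⟂ AC]
2. F_y = -189536911/40772965  [A, C, F are collinear ∩ EF ⟂ AC]
   → F = (-99746778/40772965, -189536911/40772965)

F = (-99746778/40772965, -189536911/40772965)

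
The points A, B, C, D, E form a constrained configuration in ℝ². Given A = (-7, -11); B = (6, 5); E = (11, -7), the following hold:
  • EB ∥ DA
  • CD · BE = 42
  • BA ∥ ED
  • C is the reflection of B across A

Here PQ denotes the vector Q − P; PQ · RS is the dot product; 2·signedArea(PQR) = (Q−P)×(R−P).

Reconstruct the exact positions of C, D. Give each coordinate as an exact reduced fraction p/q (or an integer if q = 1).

C = (-20, -27)
D = (-2, -23)

1. C_x = -20  [C is the reflection of B across A]
2. C_y = -27  [C is the reflection of B across A]
   → C = (-20, -27)
3. D_x = -2  [EB ∥ DA ∩ BA ∥ ED]
4. D_y = -23  [EB ∥ DA ∩ BA ∥ ED]
   → D = (-2, -23)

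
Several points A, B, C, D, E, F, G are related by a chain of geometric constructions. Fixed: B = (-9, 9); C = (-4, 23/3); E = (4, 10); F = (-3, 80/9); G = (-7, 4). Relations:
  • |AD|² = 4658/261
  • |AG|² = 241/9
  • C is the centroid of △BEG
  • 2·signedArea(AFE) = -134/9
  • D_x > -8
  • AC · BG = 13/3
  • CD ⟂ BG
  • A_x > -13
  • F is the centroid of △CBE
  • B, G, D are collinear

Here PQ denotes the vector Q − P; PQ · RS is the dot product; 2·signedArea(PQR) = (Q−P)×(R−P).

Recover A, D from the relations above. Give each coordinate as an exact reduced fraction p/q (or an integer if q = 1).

1. A_x = -12  [2·signedArea(AFE) = -134/9 ∩ AC · BG = 13/3]
2. A_y = 16/3  [2·signedArea(AFE) = -134/9 ∩ AC · BG = 13/3]
   → A = (-12, 16/3)
3. D_x = -683/87  [B, G, D are collinear ∩ CD ⟂ BG]
4. D_y = 533/87  [B, G, D are collinear ∩ CD ⟂ BG]
   → D = (-683/87, 533/87)

A = (-12, 16/3)
D = (-683/87, 533/87)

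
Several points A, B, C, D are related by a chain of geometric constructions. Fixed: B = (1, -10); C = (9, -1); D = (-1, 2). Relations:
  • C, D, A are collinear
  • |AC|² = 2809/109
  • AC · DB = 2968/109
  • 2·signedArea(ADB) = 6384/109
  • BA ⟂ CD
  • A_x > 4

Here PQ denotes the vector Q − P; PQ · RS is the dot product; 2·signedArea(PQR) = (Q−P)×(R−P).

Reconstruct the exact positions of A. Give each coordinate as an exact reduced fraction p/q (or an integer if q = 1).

A = (451/109, 50/109)

1. A_x = 451/109  [C, D, A are collinear ∩ BA ⟂ CD]
2. A_y = 50/109  [C, D, A are collinear ∩ BA ⟂ CD]
   → A = (451/109, 50/109)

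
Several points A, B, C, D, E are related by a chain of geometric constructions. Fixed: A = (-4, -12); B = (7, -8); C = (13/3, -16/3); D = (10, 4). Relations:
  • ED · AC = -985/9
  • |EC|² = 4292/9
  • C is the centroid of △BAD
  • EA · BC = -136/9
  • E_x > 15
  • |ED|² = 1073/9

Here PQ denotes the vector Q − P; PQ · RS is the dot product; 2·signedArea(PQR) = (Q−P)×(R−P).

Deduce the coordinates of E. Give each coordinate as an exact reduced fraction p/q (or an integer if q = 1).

1. E_x = 47/3  [EA · BC = -136/9 ∩ ED · AC = -985/9]
2. E_y = 40/3  [EA · BC = -136/9 ∩ ED · AC = -985/9]
   → E = (47/3, 40/3)

E = (47/3, 40/3)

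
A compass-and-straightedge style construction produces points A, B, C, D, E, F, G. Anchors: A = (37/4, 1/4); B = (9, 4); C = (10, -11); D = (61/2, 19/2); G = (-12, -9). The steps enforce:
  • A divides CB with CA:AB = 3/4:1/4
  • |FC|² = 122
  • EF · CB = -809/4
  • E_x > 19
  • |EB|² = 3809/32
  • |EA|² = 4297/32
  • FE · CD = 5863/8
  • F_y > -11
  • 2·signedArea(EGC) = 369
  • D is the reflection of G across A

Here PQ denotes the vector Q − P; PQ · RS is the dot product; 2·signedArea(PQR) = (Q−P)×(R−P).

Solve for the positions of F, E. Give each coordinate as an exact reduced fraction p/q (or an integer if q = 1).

1. E_x = 159/8  [line 2·x + 22·y + -147 = 0 ∩ |EA|² = 4297/32]
2. E_y = 39/8  [line 2·x + 22·y + -147 = 0 ∩ |EA|² = 4297/32]
   → E = (159/8, 39/8)
3. F_x = -1  [FE · CD = 5863/8 ∩ EF · CB = -809/4]
4. F_y = -10  [FE · CD = 5863/8 ∩ EF · CB = -809/4]
   → F = (-1, -10)

E = (159/8, 39/8)
F = (-1, -10)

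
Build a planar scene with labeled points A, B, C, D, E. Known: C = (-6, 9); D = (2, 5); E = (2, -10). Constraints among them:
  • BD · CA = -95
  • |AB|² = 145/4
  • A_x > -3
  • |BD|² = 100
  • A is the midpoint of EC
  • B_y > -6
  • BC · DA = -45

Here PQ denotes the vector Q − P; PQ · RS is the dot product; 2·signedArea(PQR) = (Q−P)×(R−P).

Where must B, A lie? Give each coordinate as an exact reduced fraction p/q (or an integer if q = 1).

A = (-2, -1/2)
B = (2, -5)

1. A_x = -2  [A is the midpoint of EC]
2. A_y = -1/2  [A is the midpoint of EC]
   → A = (-2, -1/2)
3. B_x = 2  [BC · DA = -45 ∩ BD · CA = -95]
4. B_y = -5  [BC · DA = -45 ∩ BD · CA = -95]
   → B = (2, -5)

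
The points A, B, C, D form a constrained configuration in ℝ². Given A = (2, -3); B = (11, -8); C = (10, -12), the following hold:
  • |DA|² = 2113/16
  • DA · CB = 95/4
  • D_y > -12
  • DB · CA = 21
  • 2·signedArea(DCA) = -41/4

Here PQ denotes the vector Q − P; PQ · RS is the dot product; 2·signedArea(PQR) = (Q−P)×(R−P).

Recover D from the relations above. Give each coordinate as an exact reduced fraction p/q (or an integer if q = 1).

D = (41/4, -11)

1. D_x = 41/4  [2·signedArea(DCA) = -41/4 ∩ DB · CA = 21]
2. D_y = -11  [2·signedArea(DCA) = -41/4 ∩ DB · CA = 21]
   → D = (41/4, -11)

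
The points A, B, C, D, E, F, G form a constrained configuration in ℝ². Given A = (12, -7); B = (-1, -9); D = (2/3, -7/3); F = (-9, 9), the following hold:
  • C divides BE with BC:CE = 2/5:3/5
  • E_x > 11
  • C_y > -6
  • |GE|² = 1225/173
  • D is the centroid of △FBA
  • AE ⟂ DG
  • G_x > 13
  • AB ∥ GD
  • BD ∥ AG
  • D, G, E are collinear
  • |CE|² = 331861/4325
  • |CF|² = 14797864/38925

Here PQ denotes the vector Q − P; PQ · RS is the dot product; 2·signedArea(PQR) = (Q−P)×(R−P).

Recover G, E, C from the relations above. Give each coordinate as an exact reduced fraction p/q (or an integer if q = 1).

C = (9899/2595, -14779/2595)
E = (5728/519, -383/519)
G = (41/3, -1/3)

1. G_x = 41/3  [AB ∥ GD ∩ BD ∥ AG]
2. G_y = -1/3  [AB ∥ GD ∩ BD ∥ AG]
   → G = (41/3, -1/3)
3. E_x = 5728/519  [D, G, E are collinear ∩ AE ⟂ DG]
4. E_y = -383/519  [D, G, E are collinear ∩ AE ⟂ DG]
   → E = (5728/519, -383/519)
5. C_x = 9899/2595  [C divides BE with BC:CE = 2/5:3/5]
6. C_y = -14779/2595  [C divides BE with BC:CE = 2/5:3/5]
   → C = (9899/2595, -14779/2595)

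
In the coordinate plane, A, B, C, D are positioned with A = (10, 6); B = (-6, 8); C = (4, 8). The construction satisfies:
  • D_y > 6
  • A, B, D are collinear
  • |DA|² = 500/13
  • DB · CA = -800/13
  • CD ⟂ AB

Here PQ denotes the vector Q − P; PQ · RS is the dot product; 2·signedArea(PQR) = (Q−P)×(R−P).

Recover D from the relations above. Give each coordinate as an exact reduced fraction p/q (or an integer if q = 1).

1. D_x = 50/13  [A, B, D are collinear ∩ CD ⟂ AB]
2. D_y = 88/13  [A, B, D are collinear ∩ CD ⟂ AB]
   → D = (50/13, 88/13)

D = (50/13, 88/13)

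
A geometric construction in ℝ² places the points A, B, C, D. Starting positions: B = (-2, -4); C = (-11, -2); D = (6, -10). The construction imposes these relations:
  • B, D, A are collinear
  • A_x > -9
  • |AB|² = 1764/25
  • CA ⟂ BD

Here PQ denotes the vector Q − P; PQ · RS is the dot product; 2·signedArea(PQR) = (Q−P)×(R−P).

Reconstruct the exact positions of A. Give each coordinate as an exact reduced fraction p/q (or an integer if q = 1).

A = (-218/25, 26/25)

1. A_x = -218/25  [B, D, A are collinear ∩ CA ⟂ BD]
2. A_y = 26/25  [B, D, A are collinear ∩ CA ⟂ BD]
   → A = (-218/25, 26/25)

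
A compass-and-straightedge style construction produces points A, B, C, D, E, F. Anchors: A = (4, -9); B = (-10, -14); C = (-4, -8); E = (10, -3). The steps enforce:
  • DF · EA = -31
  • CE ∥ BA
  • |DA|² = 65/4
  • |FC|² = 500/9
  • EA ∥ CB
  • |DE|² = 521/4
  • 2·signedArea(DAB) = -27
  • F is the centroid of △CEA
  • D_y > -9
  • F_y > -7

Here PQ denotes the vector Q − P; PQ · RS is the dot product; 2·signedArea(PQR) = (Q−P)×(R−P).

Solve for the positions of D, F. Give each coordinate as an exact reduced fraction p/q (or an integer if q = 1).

1. F_x = 10/3  [F is the centroid of △CEA]
2. F_y = -20/3  [F is the centroid of △CEA]
   → F = (10/3, -20/3)
3. D_x = 0  [2·signedArea(DAB) = -27 ∩ DF · EA = -31]
4. D_y = -17/2  [2·signedArea(DAB) = -27 ∩ DF · EA = -31]
   → D = (0, -17/2)

D = (0, -17/2)
F = (10/3, -20/3)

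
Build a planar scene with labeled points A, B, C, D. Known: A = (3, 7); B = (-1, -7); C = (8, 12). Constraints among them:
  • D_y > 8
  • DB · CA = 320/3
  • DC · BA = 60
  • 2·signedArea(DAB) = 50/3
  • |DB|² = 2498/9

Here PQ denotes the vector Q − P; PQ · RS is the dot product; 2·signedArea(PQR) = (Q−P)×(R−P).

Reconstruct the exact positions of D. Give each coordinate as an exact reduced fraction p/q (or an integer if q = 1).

D = (14/3, 26/3)

1. D_x = 14/3  [DB · CA = 320/3 ∩ DC · BA = 60]
2. D_y = 26/3  [DB · CA = 320/3 ∩ DC · BA = 60]
   → D = (14/3, 26/3)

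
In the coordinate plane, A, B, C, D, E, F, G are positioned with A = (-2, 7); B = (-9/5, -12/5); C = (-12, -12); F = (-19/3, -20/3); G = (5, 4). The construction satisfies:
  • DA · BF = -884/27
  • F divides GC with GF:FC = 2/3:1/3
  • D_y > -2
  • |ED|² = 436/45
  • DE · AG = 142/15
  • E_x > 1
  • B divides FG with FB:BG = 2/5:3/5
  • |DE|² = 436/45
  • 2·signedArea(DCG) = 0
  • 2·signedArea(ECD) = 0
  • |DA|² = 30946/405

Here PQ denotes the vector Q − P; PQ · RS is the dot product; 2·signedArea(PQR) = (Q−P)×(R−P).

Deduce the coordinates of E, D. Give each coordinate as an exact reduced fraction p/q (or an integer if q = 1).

D = (-47/45, -76/45)
E = (11/9, 4/9)

1. D_x = -47/45  [2·signedArea(DCG) = 0 ∩ DA · BF = -884/27]
2. D_y = -76/45  [2·signedArea(DCG) = 0 ∩ DA · BF = -884/27]
   → D = (-47/45, -76/45)
3. E_x = 11/9  [2·signedArea(ECD) = 0 ∩ DE · AG = 142/15]
4. E_y = 4/9  [2·signedArea(ECD) = 0 ∩ DE · AG = 142/15]
   → E = (11/9, 4/9)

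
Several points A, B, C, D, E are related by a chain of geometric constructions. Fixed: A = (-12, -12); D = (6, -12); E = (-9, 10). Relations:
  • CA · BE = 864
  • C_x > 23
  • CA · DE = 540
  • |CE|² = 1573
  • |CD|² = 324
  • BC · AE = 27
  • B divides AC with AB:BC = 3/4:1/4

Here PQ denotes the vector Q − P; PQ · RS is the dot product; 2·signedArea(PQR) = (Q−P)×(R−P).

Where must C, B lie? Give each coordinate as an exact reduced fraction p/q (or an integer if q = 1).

B = (15, -12)
C = (24, -12)

1. C_x = 24  [line 15·x + -22·y + -624 = 0 ∩ |CD|² = 324]
2. C_y = -12  [line 15·x + -22·y + -624 = 0 ∩ |CD|² = 324]
   → C = (24, -12)
3. B_x = 15  [CA · BE = 864 ∩ B divides AC with AB:BC = 3/4:1/4]
4. B_y = -12  [CA · BE = 864 ∩ B divides AC with AB:BC = 3/4:1/4]
   → B = (15, -12)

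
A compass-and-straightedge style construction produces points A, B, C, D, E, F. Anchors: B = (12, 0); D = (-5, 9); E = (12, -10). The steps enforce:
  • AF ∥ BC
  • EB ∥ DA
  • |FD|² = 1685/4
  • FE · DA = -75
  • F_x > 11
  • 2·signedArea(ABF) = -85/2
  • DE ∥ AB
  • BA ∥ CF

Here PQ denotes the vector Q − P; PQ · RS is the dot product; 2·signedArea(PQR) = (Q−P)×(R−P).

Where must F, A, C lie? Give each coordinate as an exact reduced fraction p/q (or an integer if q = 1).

A = (-5, 19)
C = (29, -43/2)
F = (12, -5/2)

1. A_x = -5  [DE ∥ AB ∩ EB ∥ DA]
2. A_y = 19  [DE ∥ AB ∩ EB ∥ DA]
   → A = (-5, 19)
3. F_x = 12  [FE · DA = -75 ∩ 2·signedArea(ABF) = -85/2]
4. F_y = -5/2  [FE · DA = -75 ∩ 2·signedArea(ABF) = -85/2]
   → F = (12, -5/2)
5. C_x = 29  [BA ∥ CF ∩ AF ∥ BC]
6. C_y = -43/2  [BA ∥ CF ∩ AF ∥ BC]
   → C = (29, -43/2)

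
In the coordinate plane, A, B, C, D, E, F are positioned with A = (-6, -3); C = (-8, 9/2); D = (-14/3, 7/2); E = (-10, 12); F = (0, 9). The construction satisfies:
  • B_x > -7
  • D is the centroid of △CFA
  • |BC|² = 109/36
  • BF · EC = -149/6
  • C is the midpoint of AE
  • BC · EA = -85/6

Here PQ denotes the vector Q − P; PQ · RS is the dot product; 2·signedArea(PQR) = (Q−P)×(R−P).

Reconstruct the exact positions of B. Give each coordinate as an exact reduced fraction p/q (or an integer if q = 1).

B = (-19/3, 4)

1. B_x = -19/3  [line -2·x + 15/2·y + -128/3 = 0 ∩ |BC|² = 109/36]
2. B_y = 4  [line -2·x + 15/2·y + -128/3 = 0 ∩ |BC|² = 109/36]
   → B = (-19/3, 4)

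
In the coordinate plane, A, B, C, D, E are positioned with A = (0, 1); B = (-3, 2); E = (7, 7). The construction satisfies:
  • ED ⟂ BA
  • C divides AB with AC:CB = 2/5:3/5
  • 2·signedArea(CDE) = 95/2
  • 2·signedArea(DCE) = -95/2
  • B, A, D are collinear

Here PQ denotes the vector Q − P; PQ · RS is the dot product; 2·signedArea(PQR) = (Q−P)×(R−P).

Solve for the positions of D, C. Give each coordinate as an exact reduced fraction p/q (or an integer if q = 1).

1. D_x = 9/2  [B, A, D are collinear ∩ ED ⟂ BA]
2. D_y = -1/2  [B, A, D are collinear ∩ ED ⟂ BA]
   → D = (9/2, -1/2)
3. C_x = -6/5  [C divides AB with AC:CB = 2/5:3/5]
4. C_y = 7/5  [C divides AB with AC:CB = 2/5:3/5]
   → C = (-6/5, 7/5)

C = (-6/5, 7/5)
D = (9/2, -1/2)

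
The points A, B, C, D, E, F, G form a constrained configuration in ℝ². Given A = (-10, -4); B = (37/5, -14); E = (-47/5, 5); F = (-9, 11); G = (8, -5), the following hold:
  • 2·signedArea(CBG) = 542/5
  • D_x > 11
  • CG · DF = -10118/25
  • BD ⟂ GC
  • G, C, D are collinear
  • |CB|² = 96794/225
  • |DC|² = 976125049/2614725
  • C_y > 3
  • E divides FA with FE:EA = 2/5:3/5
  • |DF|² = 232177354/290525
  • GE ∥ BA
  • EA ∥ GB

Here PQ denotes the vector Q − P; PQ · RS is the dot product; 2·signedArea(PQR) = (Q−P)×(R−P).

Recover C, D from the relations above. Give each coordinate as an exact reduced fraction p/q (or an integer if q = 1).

C = (-52/15, 11/3)
D = (694202/58105, -92776/11621)

1. C_x = -52/15  [line -9·x + 3/5·y + -167/5 = 0 ∩ |CB|² = 96794/225]
2. C_y = 11/3  [line -9·x + 3/5·y + -167/5 = 0 ∩ |CB|² = 96794/225]
   → C = (-52/15, 11/3)
3. D_x = 694202/58105  [CG · DF = -10118/25 ∩ G, C, D are collinear]
4. D_y = -92776/11621  [CG · DF = -10118/25 ∩ G, C, D are collinear]
   → D = (694202/58105, -92776/11621)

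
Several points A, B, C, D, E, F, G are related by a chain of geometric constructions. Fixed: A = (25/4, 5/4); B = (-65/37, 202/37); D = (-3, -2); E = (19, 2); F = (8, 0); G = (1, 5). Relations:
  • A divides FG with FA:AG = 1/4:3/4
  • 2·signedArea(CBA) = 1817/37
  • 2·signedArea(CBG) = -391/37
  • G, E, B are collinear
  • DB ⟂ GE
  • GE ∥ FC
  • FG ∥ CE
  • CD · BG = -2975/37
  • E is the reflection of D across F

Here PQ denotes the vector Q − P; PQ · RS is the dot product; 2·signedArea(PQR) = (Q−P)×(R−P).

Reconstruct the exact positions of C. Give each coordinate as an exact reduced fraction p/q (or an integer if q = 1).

1. C_x = 26  [FG ∥ CE ∩ GE ∥ FC]
2. C_y = -3  [FG ∥ CE ∩ GE ∥ FC]
   → C = (26, -3)

C = (26, -3)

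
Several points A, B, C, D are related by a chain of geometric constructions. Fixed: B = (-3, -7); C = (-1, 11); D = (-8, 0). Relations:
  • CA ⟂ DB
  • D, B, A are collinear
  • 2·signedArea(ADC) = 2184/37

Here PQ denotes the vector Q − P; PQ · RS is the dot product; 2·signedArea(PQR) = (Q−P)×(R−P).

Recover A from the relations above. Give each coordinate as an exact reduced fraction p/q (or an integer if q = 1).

1. A_x = -401/37  [D, B, A are collinear ∩ CA ⟂ DB]
2. A_y = 147/37  [D, B, A are collinear ∩ CA ⟂ DB]
   → A = (-401/37, 147/37)

A = (-401/37, 147/37)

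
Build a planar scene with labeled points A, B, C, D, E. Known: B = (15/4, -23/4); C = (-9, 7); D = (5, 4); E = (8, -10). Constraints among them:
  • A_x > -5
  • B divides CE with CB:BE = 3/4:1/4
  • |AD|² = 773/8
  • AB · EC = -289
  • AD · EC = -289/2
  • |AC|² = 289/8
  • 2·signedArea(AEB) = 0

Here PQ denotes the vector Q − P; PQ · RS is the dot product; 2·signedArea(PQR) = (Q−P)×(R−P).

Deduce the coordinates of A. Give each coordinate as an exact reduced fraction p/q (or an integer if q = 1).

1. A_x = -19/4  [2·signedArea(AEB) = 0 ∩ AB · EC = -289]
2. A_y = 11/4  [2·signedArea(AEB) = 0 ∩ AB · EC = -289]
   → A = (-19/4, 11/4)

A = (-19/4, 11/4)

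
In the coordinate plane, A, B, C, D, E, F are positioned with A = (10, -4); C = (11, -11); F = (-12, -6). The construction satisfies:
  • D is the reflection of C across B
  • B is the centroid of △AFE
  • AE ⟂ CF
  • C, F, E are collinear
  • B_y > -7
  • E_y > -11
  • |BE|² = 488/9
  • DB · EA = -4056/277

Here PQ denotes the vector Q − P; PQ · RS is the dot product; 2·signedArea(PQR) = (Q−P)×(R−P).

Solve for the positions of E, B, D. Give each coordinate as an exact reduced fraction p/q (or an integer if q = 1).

B = (1826/831, -5672/831)
D = (-5489/831, -2203/831)
E = (2380/277, -2902/277)

1. E_x = 2380/277  [C, F, E are collinear ∩ AE ⟂ CF]
2. E_y = -2902/277  [C, F, E are collinear ∩ AE ⟂ CF]
   → E = (2380/277, -2902/277)
3. B_x = 1826/831  [B is the centroid of △AFE]
4. B_y = -5672/831  [B is the centroid of △AFE]
   → B = (1826/831, -5672/831)
5. D_x = -5489/831  [D is the reflection of C across B]
6. D_y = -2203/831  [D is the reflection of C across B]
   → D = (-5489/831, -2203/831)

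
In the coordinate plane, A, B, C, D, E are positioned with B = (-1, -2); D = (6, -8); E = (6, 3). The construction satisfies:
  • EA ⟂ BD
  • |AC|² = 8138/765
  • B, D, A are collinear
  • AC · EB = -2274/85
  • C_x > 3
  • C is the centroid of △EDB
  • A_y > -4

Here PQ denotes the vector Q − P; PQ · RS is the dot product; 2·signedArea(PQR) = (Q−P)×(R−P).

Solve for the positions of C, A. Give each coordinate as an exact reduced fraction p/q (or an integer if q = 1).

A = (48/85, -284/85)
C = (11/3, -7/3)

1. C_x = 11/3  [C is the centroid of △EDB]
2. C_y = -7/3  [C is the centroid of △EDB]
   → C = (11/3, -7/3)
3. A_x = 48/85  [B, D, A are collinear ∩ EA ⟂ BD]
4. A_y = -284/85  [B, D, A are collinear ∩ EA ⟂ BD]
   → A = (48/85, -284/85)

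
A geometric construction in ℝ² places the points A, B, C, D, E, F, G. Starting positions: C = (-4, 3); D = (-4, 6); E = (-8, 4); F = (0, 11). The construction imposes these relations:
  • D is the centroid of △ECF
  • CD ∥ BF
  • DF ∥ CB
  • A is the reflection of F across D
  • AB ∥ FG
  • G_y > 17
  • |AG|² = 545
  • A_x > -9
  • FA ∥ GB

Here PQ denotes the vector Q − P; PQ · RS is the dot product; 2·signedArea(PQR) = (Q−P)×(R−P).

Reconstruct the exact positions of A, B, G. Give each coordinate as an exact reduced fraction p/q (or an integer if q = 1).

A = (-8, 1)
B = (0, 8)
G = (8, 18)

1. A_x = -8  [A is the reflection of F across D]
2. A_y = 1  [A is the reflection of F across D]
   → A = (-8, 1)
3. B_x = 0  [CD ∥ BF ∩ DF ∥ CB]
4. B_y = 8  [CD ∥ BF ∩ DF ∥ CB]
   → B = (0, 8)
5. G_x = 8  [FA ∥ GB ∩ AB ∥ FG]
6. G_y = 18  [FA ∥ GB ∩ AB ∥ FG]
   → G = (8, 18)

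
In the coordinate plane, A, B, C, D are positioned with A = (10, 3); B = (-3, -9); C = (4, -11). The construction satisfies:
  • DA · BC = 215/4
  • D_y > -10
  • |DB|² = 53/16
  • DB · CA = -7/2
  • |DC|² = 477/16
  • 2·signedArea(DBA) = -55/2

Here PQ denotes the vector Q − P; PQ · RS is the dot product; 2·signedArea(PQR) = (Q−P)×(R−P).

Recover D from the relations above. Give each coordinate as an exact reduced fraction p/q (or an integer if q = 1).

D = (-5/4, -19/2)

1. D_x = -5/4  [DB · CA = -7/2 ∩ 2·signedArea(DBA) = -55/2]
2. D_y = -19/2  [DB · CA = -7/2 ∩ 2·signedArea(DBA) = -55/2]
   → D = (-5/4, -19/2)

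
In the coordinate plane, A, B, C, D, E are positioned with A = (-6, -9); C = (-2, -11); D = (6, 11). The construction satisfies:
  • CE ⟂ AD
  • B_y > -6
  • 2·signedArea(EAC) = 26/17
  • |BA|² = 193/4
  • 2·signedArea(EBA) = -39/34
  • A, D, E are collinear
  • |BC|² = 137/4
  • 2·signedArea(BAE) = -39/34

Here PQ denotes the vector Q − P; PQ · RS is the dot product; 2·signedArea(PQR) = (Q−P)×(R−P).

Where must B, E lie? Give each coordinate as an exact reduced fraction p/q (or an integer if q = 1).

B = (0, -11/2)
E = (-99/17, -148/17)

1. E_x = -99/17  [A, D, E are collinear ∩ CE ⟂ AD]
2. E_y = -148/17  [A, D, E are collinear ∩ CE ⟂ AD]
   → E = (-99/17, -148/17)
3. B_x = 0  [line -5/17·x + 3/17·y + 33/34 = 0 ∩ |BC|² = 137/4]
4. B_y = -11/2  [line -5/17·x + 3/17·y + 33/34 = 0 ∩ |BC|² = 137/4]
   → B = (0, -11/2)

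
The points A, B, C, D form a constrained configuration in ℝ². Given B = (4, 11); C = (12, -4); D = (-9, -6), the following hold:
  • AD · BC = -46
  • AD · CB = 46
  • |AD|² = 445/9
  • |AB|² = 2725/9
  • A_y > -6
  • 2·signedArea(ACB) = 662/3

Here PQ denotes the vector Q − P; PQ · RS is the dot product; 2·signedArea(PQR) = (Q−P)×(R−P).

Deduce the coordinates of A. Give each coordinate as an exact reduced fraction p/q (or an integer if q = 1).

1. A_x = -2  [AD · CB = 46 ∩ 2·signedArea(ACB) = 662/3]
2. A_y = -16/3  [AD · CB = 46 ∩ 2·signedArea(ACB) = 662/3]
   → A = (-2, -16/3)

A = (-2, -16/3)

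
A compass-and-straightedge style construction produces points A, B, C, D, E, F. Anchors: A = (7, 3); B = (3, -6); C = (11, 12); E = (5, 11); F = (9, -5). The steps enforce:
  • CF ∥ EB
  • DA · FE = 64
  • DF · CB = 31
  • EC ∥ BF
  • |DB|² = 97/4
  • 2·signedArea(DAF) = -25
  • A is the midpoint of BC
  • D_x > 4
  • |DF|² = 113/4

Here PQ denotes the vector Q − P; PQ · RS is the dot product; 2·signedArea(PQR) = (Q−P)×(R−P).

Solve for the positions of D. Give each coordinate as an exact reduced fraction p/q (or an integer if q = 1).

D = (5, -3/2)

1. D_x = 5  [DF · CB = 31 ∩ 2·signedArea(DAF) = -25]
2. D_y = -3/2  [DF · CB = 31 ∩ 2·signedArea(DAF) = -25]
   → D = (5, -3/2)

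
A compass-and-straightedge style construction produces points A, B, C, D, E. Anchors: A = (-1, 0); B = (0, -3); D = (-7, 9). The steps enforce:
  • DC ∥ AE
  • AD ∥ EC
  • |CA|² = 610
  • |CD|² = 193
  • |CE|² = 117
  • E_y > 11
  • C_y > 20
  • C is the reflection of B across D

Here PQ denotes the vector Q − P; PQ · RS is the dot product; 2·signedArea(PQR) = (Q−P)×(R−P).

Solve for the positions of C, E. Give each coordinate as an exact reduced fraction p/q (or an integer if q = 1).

C = (-14, 21)
E = (-8, 12)

1. C_x = -14  [C is the reflection of B across D]
2. C_y = 21  [C is the reflection of B across D]
   → C = (-14, 21)
3. E_x = -8  [AD ∥ EC ∩ DC ∥ AE]
4. E_y = 12  [AD ∥ EC ∩ DC ∥ AE]
   → E = (-8, 12)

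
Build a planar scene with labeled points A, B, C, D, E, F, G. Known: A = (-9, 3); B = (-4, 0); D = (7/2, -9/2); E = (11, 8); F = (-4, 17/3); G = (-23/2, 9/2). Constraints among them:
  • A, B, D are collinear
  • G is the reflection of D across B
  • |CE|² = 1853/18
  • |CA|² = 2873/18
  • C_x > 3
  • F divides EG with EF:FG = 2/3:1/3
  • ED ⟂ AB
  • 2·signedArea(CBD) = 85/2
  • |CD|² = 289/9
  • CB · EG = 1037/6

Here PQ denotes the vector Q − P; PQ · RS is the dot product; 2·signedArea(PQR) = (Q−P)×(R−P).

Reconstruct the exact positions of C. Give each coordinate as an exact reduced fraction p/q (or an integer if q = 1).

1. C_x = 7/2  [CB · EG = 1037/6 ∩ 2·signedArea(CBD) = 85/2]
2. C_y = 7/6  [CB · EG = 1037/6 ∩ 2·signedArea(CBD) = 85/2]
   → C = (7/2, 7/6)

C = (7/2, 7/6)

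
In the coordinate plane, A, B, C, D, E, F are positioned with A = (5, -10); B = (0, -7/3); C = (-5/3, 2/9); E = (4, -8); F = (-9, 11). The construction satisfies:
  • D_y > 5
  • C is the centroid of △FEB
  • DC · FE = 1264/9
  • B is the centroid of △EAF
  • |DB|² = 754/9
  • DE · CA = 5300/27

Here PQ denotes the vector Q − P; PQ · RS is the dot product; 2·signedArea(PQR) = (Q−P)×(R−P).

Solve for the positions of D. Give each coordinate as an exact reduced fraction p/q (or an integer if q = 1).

1. D_x = -5  [DC · FE = 1264/9 ∩ DE · CA = 5300/27]
2. D_y = 16/3  [DC · FE = 1264/9 ∩ DE · CA = 5300/27]
   → D = (-5, 16/3)

D = (-5, 16/3)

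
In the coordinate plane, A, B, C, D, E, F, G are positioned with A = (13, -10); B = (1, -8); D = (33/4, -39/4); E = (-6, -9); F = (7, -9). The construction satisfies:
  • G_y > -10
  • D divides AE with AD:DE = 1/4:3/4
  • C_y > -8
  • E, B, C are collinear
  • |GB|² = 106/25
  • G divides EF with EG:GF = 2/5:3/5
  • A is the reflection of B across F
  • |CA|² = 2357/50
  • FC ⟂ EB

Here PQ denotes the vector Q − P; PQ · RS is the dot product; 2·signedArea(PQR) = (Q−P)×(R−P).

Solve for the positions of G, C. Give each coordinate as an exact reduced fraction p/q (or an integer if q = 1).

C = (337/50, -359/50)
G = (-4/5, -9)

1. G_x = -4/5  [G divides EF with EG:GF = 2/5:3/5]
2. G_y = -9  [G divides EF with EG:GF = 2/5:3/5]
   → G = (-4/5, -9)
3. C_x = 337/50  [E, B, C are collinear ∩ FC ⟂ EB]
4. C_y = -359/50  [E, B, C are collinear ∩ FC ⟂ EB]
   → C = (337/50, -359/50)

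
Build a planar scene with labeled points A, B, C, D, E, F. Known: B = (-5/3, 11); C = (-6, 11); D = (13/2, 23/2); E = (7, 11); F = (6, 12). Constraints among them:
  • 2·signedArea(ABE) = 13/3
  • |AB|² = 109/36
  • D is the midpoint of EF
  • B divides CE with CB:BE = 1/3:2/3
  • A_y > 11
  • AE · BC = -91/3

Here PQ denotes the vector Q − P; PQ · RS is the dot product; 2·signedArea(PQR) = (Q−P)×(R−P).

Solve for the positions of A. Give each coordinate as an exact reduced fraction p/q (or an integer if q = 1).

1. A_x = 0  [2·signedArea(ABE) = 13/3 ∩ AE · BC = -91/3]
2. A_y = 23/2  [2·signedArea(ABE) = 13/3 ∩ AE · BC = -91/3]
   → A = (0, 23/2)

A = (0, 23/2)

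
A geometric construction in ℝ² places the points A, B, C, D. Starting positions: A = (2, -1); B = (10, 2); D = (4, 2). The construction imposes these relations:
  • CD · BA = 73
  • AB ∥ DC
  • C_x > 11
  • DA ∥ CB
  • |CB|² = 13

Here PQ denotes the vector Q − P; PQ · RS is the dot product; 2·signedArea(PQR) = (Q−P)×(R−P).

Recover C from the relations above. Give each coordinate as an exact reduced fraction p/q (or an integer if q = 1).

C = (12, 5)

1. C_x = 12  [DA ∥ CB ∩ AB ∥ DC]
2. C_y = 5  [DA ∥ CB ∩ AB ∥ DC]
   → C = (12, 5)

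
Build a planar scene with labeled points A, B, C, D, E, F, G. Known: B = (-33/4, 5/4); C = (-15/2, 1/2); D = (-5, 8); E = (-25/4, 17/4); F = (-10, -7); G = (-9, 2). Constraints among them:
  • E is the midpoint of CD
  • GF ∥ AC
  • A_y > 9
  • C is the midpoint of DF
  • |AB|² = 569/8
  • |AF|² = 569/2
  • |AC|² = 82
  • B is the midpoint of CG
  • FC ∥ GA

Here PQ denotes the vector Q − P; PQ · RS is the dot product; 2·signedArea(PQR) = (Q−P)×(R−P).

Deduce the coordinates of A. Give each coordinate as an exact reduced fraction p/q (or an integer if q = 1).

1. A_x = -13/2  [GF ∥ AC ∩ FC ∥ GA]
2. A_y = 19/2  [GF ∥ AC ∩ FC ∥ GA]
   → A = (-13/2, 19/2)

A = (-13/2, 19/2)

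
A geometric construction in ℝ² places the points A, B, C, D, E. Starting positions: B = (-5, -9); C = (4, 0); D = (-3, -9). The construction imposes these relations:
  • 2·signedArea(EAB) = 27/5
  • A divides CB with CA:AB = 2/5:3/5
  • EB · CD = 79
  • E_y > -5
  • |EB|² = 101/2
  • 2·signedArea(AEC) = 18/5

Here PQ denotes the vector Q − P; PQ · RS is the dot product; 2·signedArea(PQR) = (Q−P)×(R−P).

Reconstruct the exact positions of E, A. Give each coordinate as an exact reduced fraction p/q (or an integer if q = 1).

1. A_x = 2/5  [A divides CB with CA:AB = 2/5:3/5]
2. A_y = -18/5  [A divides CB with CA:AB = 2/5:3/5]
   → A = (2/5, -18/5)
3. E_x = 1/2  [2·signedArea(EAB) = 27/5 ∩ EB · CD = 79]
4. E_y = -9/2  [2·signedArea(EAB) = 27/5 ∩ EB · CD = 79]
   → E = (1/2, -9/2)

A = (2/5, -18/5)
E = (1/2, -9/2)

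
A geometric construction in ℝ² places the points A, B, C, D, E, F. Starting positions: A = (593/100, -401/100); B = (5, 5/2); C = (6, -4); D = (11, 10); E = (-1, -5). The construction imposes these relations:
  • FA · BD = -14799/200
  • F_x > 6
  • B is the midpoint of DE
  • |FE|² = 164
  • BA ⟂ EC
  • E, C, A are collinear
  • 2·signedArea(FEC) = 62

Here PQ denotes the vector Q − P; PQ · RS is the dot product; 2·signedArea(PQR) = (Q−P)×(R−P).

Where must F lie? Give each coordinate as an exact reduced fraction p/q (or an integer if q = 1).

F = (7, 5)

1. F_x = 7  [2·signedArea(FEC) = 62 ∩ FA · BD = -14799/200]
2. F_y = 5  [2·signedArea(FEC) = 62 ∩ FA · BD = -14799/200]
   → F = (7, 5)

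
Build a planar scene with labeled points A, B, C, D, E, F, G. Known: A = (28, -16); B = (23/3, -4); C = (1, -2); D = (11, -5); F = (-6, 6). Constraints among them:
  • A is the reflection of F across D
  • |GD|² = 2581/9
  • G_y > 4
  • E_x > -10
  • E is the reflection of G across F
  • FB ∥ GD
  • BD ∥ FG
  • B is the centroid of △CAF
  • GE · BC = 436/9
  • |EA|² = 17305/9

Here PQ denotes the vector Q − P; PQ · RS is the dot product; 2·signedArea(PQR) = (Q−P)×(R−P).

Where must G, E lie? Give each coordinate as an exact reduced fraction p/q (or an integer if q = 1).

1. G_x = -8/3  [FB ∥ GD ∩ BD ∥ FG]
2. G_y = 5  [FB ∥ GD ∩ BD ∥ FG]
   → G = (-8/3, 5)
3. E_x = -28/3  [E is the reflection of G across F]
4. E_y = 7  [E is the reflection of G across F]
   → E = (-28/3, 7)

E = (-28/3, 7)
G = (-8/3, 5)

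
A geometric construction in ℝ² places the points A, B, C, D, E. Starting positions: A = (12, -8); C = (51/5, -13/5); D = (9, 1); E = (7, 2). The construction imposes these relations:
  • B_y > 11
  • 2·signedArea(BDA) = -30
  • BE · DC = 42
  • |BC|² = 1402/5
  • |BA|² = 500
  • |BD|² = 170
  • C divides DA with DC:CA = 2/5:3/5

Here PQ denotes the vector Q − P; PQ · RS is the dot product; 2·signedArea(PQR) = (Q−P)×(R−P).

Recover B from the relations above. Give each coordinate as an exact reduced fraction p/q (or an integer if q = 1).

1. B_x = 2  [2·signedArea(BDA) = -30 ∩ BE · DC = 42]
2. B_y = 12  [2·signedArea(BDA) = -30 ∩ BE · DC = 42]
   → B = (2, 12)

B = (2, 12)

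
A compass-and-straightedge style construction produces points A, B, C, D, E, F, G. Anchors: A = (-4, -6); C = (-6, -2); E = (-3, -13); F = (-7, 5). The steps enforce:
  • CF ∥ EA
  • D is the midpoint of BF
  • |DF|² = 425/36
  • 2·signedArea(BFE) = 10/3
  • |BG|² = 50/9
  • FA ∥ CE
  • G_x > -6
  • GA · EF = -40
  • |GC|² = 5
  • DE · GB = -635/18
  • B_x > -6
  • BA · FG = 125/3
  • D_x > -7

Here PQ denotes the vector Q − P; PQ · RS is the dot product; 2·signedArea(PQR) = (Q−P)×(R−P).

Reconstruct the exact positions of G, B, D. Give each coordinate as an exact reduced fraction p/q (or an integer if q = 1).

B = (-16/3, -5/3)
D = (-37/6, 5/3)
G = (-5, -4)

1. G_x = -5  [line 4·x + -18·y + -52 = 0 ∩ |GC|² = 5]
2. G_y = -4  [line 4·x + -18·y + -52 = 0 ∩ |GC|² = 5]
   → G = (-5, -4)
3. B_x = -16/3  [2·signedArea(BFE) = 10/3 ∩ BA · FG = 125/3]
4. B_y = -5/3  [2·signedArea(BFE) = 10/3 ∩ BA · FG = 125/3]
   → B = (-16/3, -5/3)
5. D_x = -37/6  [D is the midpoint of BF]
6. D_y = 5/3  [D is the midpoint of BF]
   → D = (-37/6, 5/3)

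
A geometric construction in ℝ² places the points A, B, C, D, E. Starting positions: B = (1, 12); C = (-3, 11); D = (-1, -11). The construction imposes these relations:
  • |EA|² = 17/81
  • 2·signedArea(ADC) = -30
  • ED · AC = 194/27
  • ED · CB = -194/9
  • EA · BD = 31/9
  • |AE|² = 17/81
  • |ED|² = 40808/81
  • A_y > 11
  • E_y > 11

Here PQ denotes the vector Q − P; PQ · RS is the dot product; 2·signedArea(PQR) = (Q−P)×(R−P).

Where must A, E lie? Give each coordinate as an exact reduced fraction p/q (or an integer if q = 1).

1. E_x = -11/9  [line -4·x + -1·y + 59/9 = 0 ∩ |ED|² = 40808/81]
2. E_y = 103/9  [line -4·x + -1·y + 59/9 = 0 ∩ |ED|² = 40808/81]
   → E = (-11/9, 103/9)
3. A_x = -5/3  [2·signedArea(ADC) = -30 ∩ ED · AC = 194/27]
4. A_y = 34/3  [2·signedArea(ADC) = -30 ∩ ED · AC = 194/27]
   → A = (-5/3, 34/3)

A = (-5/3, 34/3)
E = (-11/9, 103/9)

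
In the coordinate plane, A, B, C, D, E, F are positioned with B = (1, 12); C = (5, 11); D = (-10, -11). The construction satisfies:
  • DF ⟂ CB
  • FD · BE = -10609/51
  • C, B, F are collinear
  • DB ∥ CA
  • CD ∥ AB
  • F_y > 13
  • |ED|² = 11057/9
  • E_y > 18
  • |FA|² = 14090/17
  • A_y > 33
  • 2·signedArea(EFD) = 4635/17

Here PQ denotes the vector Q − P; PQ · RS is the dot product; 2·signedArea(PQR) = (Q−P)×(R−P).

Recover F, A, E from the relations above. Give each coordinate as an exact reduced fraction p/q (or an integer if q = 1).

A = (16, 34)
E = (26/3, 56/3)
F = (-67/17, 225/17)

1. F_x = -67/17  [C, B, F are collinear ∩ DF ⟂ CB]
2. F_y = 225/17  [C, B, F are collinear ∩ DF ⟂ CB]
   → F = (-67/17, 225/17)
3. A_x = 16  [CD ∥ AB ∩ DB ∥ CA]
4. A_y = 34  [CD ∥ AB ∩ DB ∥ CA]
   → A = (16, 34)
5. E_x = 26/3  [2·signedArea(EFD) = 4635/17 ∩ FD · BE = -10609/51]
6. E_y = 56/3  [2·signedArea(EFD) = 4635/17 ∩ FD · BE = -10609/51]
   → E = (26/3, 56/3)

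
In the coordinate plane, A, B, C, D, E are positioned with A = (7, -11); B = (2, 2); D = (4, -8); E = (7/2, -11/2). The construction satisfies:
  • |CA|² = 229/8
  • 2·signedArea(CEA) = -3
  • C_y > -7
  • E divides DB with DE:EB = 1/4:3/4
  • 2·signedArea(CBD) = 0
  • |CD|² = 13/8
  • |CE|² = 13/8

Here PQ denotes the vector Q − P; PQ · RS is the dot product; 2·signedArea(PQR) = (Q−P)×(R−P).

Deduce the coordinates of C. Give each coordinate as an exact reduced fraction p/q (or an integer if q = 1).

1. C_x = 15/4  [2·signedArea(CBD) = 0 ∩ 2·signedArea(CEA) = -3]
2. C_y = -27/4  [2·signedArea(CBD) = 0 ∩ 2·signedArea(CEA) = -3]
   → C = (15/4, -27/4)

C = (15/4, -27/4)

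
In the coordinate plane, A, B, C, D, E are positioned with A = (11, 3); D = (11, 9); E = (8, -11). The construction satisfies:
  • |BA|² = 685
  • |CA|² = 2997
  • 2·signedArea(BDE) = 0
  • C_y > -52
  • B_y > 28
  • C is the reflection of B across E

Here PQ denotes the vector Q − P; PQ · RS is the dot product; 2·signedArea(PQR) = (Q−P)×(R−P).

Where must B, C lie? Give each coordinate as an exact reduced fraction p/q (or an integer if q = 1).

B = (14, 29)
C = (2, -51)

1. B_x = 14  [line 20·x + -3·y + -193 = 0 ∩ |BA|² = 685]
2. B_y = 29  [line 20·x + -3·y + -193 = 0 ∩ |BA|² = 685]
   → B = (14, 29)
3. C_x = 2  [C is the reflection of B across E]
4. C_y = -51  [C is the reflection of B across E]
   → C = (2, -51)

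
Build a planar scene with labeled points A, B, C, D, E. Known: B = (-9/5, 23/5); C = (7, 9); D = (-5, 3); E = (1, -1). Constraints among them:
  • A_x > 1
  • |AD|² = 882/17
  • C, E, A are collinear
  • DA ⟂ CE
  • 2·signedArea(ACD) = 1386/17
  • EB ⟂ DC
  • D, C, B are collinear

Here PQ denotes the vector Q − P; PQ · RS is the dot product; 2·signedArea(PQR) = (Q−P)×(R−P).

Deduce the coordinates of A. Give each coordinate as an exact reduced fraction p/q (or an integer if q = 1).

1. A_x = 20/17  [C, E, A are collinear ∩ DA ⟂ CE]
2. A_y = -12/17  [C, E, A are collinear ∩ DA ⟂ CE]
   → A = (20/17, -12/17)

A = (20/17, -12/17)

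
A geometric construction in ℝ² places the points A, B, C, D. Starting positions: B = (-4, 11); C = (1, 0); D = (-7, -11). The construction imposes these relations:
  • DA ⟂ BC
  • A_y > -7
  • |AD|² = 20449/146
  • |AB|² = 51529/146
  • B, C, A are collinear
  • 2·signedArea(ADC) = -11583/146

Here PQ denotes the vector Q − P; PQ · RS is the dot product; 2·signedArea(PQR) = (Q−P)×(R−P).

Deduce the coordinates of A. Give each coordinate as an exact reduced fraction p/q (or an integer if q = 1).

1. A_x = 551/146  [B, C, A are collinear ∩ DA ⟂ BC]
2. A_y = -891/146  [B, C, A are collinear ∩ DA ⟂ BC]
   → A = (551/146, -891/146)

A = (551/146, -891/146)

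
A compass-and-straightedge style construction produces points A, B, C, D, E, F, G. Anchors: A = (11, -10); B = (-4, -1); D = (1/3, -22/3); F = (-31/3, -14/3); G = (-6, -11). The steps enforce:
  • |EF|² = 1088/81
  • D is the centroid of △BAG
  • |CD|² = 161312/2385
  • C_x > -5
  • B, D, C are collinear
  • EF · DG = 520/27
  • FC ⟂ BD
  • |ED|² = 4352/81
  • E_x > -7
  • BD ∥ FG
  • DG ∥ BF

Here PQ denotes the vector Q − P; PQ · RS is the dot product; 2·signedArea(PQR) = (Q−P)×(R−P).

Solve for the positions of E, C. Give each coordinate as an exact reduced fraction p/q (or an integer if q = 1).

1. E_x = -61/9  [line 19/3·x + 11/3·y + 1709/27 = 0 ∩ |EF|² = 1088/81]
2. E_y = -50/9  [line 19/3·x + 11/3·y + 1709/27 = 0 ∩ |EF|² = 1088/81]
   → E = (-61/9, -50/9)
3. C_x = -3427/795  [B, D, C are collinear ∩ FC ⟂ BD]
4. C_y = -434/795  [B, D, C are collinear ∩ FC ⟂ BD]
   → C = (-3427/795, -434/795)

C = (-3427/795, -434/795)
E = (-61/9, -50/9)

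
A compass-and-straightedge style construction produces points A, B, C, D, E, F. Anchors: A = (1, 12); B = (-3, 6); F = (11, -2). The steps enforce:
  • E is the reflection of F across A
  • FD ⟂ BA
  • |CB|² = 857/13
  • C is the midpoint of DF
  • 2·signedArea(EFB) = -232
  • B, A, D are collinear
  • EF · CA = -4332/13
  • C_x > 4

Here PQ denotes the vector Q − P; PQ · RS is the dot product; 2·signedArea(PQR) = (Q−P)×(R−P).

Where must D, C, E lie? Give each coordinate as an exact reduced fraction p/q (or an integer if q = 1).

1. D_x = -31/13  [B, A, D are collinear ∩ FD ⟂ BA]
2. D_y = 90/13  [B, A, D are collinear ∩ FD ⟂ BA]
   → D = (-31/13, 90/13)
3. C_x = 56/13  [C is the midpoint of DF]
4. C_y = 32/13  [C is the midpoint of DF]
   → C = (56/13, 32/13)
5. E_x = -9  [E is the reflection of F across A]
6. E_y = 26  [E is the reflection of F across A]
   → E = (-9, 26)

C = (56/13, 32/13)
D = (-31/13, 90/13)
E = (-9, 26)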